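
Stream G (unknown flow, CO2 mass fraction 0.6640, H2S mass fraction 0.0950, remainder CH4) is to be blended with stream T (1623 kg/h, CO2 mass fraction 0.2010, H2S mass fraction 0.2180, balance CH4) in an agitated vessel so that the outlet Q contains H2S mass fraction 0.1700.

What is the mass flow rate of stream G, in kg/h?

Let G be the unknown flow. Total out = 1623 + G.
H2S balance: 353.81 + 0.095·G = 0.170·(1623 + G)
(0.095 − 0.170)·G = 0.170×1623 − 353.81 = -77.904
G = -77.904 / -0.075 = 1038.7 kg/h

1039 kg/h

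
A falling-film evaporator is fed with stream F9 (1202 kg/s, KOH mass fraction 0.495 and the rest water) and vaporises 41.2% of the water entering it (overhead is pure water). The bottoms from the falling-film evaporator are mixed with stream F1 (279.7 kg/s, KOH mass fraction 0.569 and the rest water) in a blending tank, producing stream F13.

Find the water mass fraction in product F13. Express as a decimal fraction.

Vapour removed = 0.412×0.505×1202 = 250.09 kg/s; concentrate = 951.91 kg/s.
water reaching the mixer = 356.92 (from concentrate) + 279.7×0.431 = 477.47 kg/s.
Product flow = 951.91 + 279.7 = 1231.6 kg/s; water fraction = 0.388.

0.388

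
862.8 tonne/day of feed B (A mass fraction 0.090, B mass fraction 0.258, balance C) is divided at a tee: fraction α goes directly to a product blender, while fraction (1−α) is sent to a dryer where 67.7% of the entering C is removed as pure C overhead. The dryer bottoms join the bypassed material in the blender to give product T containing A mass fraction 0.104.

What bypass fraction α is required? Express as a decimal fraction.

All 862.8×0.090 = 77.652 tonne/day of A reaches T, so T = 77.652/0.104 = 746.65 tonne/day and vapour = 116.15 tonne/day.
The evaporator receives (1−α)·862.8 of feed at 0.652 C and removes 0.677 of that C:
0.677×0.652×(1−α)×862.8 = 116.15
(1−α) = 116.15/380.84 = 0.3050;  α = 0.6950.

0.695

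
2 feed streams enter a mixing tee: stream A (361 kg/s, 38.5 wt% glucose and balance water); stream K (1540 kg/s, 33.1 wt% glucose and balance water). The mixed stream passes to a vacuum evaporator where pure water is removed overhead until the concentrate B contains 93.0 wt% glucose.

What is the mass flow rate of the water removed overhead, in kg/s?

glucose entering = 361×0.385 + 1540×0.331 = 648.73 kg/s.
All glucose reports to B, so B = 648.73/0.930 = 697.55 kg/s.
Total feed = 1901 kg/s; overhead = 1901 − 697.55 = 1203.4 kg/s.

1203 kg/s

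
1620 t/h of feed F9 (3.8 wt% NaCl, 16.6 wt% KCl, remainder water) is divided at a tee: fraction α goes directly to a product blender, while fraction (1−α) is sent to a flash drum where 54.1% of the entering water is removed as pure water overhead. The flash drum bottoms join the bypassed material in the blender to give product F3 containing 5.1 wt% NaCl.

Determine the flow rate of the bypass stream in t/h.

661.1 t/h

All 1620×0.038 = 61.56 t/h of NaCl reaches F3, so F3 = 61.56/0.051 = 1207.1 t/h and vapour = 412.94 t/h.
The evaporator receives (1−α)·1620 of feed at 0.796 water and removes 0.541 of that water:
0.541×0.796×(1−α)×1620 = 412.94
(1−α) = 412.94/697.63 = 0.5919;  α = 0.4081.
Bypass flow = 0.4081×1620 = 661.09 t/h.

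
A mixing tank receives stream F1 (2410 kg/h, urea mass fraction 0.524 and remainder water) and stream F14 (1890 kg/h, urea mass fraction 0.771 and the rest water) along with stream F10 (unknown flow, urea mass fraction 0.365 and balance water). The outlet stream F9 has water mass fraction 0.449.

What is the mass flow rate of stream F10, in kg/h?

1886 kg/h

Let F10 be the unknown flow. Total out = 4300 + F10.
water balance: 1580 + 0.635·F10 = 0.449·(4300 + F10)
(0.635 − 0.449)·F10 = 0.449×4300 − 1580 = 350.73
F10 = 350.73 / 0.186 = 1885.6 kg/h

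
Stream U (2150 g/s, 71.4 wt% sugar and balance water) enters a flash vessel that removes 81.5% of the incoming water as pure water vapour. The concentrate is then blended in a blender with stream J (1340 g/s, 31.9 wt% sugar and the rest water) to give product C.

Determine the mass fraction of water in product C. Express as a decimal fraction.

Vapour removed = 0.815×0.286×2150 = 501.14 g/s; concentrate = 1648.9 g/s.
water reaching the mixer = 113.76 (from concentrate) + 1340×0.681 = 1026.3 g/s.
Product flow = 1648.9 + 1340 = 2988.9 g/s; water fraction = 0.343.

0.343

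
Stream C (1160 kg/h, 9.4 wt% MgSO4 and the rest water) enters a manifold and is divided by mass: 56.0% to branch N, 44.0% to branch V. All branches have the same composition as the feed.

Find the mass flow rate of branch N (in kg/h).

Branch N flow = 0.560×1160 = 649.6 kg/h.

649.6 kg/h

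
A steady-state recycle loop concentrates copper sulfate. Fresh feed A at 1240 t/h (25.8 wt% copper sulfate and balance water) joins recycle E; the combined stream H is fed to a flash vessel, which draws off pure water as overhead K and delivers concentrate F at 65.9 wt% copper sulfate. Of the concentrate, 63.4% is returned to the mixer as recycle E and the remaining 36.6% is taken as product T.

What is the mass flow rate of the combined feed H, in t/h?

Overall copper sulfate balance (none leaves overhead): copper sulfate in fresh feed = copper sulfate in product, i.e. 1240×0.258 = (1−0.634)·F·0.659.
F = 319.92/(0.659×0.366) = 1326.4 t/h.
Recycle E = 0.634×1326.4 = 840.94 t/h.
Combined feed H = 1240 + 840.94 = 2080.9 t/h.

2081 t/h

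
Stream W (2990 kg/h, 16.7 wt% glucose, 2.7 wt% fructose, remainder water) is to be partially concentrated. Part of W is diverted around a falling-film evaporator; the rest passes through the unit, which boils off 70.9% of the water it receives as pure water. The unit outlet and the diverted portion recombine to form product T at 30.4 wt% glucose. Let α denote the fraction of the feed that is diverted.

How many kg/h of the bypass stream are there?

632 kg/h

All 2990×0.167 = 499.33 kg/h of glucose reaches T, so T = 499.33/0.304 = 1642.5 kg/h and vapour = 1347.5 kg/h.
The evaporator receives (1−α)·2990 of feed at 0.806 water and removes 0.709 of that water:
0.709×0.806×(1−α)×2990 = 1347.5
(1−α) = 1347.5/1708.6 = 0.7886;  α = 0.2114.
Bypass flow = 0.2114×2990 = 632.04 kg/h.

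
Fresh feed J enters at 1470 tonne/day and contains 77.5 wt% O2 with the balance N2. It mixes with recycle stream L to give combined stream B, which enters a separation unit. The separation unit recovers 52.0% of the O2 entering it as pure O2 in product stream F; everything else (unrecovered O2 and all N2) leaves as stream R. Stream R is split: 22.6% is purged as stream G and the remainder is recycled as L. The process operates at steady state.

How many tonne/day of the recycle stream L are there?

1806 tonne/day

N2 enters only via J and leaves only via the purge: 1470×0.225 = 0.226×(N2 in R), and the separation unit passes all N2, so N2 in B = N2 in R = 1463.5 tonne/day.
O2 in B: m_A = 1470×0.775 + (1−0.226)·(1−0.520)·m_A, so m_A = 1139.2/0.6285 = 1812.7 tonne/day.
R = (1−0.520)×1812.7 + 1463.5 = 2333.6 tonne/day.
Recycle L = (1−0.226)×2333.6 = 1806.2 tonne/day.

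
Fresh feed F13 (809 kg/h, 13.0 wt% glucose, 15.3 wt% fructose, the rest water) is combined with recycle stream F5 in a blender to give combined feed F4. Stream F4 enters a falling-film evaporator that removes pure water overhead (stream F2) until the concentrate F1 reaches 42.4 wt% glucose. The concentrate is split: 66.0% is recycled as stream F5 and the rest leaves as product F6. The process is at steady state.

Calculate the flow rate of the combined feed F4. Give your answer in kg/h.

Overall glucose balance (none leaves overhead): glucose in fresh feed = glucose in product, i.e. 809×0.130 = (1−0.660)·F1·0.424.
F1 = 105.17/(0.424×0.340) = 729.54 kg/h.
Recycle F5 = 0.660×729.54 = 481.49 kg/h.
Combined feed F4 = 809 + 481.49 = 1290.5 kg/h.

1290 kg/h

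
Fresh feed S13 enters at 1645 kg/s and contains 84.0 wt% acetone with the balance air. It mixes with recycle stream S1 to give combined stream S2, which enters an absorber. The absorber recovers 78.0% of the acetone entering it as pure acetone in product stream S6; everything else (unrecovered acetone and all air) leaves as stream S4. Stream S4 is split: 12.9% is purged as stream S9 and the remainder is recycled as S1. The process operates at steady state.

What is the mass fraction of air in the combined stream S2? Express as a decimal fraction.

0.544

air enters only via S13 and leaves only via the purge: 1645×0.160 = 0.129×(air in S4), and the absorber passes all air, so air in S2 = air in S4 = 2040.3 kg/s.
acetone in S2: m_A = 1645×0.840 + (1−0.129)·(1−0.780)·m_A, so m_A = 1381.8/0.8084 = 1709.3 kg/s.
S2 = 1709.3 + 2040.3 = 3749.7 kg/s.
air fraction in S2 = 2040.3/3749.7 = 0.544.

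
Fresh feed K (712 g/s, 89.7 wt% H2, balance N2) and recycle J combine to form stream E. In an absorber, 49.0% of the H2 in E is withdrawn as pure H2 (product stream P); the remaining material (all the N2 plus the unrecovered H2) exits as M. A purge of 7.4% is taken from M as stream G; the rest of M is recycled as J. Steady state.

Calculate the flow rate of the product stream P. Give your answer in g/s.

593 g/s

H2 in E: m_A = 712×0.897 + (1−0.074)·(1−0.490)·m_A, so m_A = 638.66/0.5277 = 1210.2 g/s.
Product P = 0.490×1210.2 = 592.99 g/s.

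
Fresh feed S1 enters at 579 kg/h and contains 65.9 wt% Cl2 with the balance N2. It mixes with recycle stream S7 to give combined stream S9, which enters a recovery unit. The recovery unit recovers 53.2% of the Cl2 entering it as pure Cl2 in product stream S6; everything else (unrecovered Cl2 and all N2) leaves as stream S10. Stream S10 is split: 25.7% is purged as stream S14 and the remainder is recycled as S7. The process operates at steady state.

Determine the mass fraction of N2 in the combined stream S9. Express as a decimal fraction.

N2 enters only via S1 and leaves only via the purge: 579×0.341 = 0.257×(N2 in S10), and the recovery unit passes all N2, so N2 in S9 = N2 in S10 = 768.25 kg/h.
Cl2 in S9: m_A = 579×0.659 + (1−0.257)·(1−0.532)·m_A, so m_A = 381.56/0.6523 = 584.97 kg/h.
S9 = 584.97 + 768.25 = 1353.2 kg/h.
N2 fraction in S9 = 768.25/1353.2 = 0.568.

0.568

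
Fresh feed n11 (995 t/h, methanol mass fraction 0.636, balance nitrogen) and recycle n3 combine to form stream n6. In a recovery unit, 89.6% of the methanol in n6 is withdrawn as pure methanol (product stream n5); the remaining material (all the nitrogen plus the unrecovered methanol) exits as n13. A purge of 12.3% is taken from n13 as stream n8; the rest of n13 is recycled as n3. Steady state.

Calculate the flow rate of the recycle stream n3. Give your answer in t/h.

2646 t/h

nitrogen enters only via n11 and leaves only via the purge: 995×0.364 = 0.123×(nitrogen in n13), and the recovery unit passes all nitrogen, so nitrogen in n6 = nitrogen in n13 = 2944.6 t/h.
methanol in n6: m_A = 995×0.636 + (1−0.123)·(1−0.896)·m_A, so m_A = 632.82/0.9088 = 696.33 t/h.
n13 = (1−0.896)×696.33 + 2944.6 = 3017 t/h.
Recycle n3 = (1−0.123)×3017 = 2645.9 t/h.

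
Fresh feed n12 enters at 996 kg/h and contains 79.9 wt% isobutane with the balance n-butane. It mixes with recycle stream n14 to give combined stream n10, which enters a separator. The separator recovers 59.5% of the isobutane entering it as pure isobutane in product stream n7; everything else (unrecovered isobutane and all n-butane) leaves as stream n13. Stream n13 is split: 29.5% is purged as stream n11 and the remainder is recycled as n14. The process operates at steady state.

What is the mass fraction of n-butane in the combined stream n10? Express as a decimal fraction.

n-butane enters only via n12 and leaves only via the purge: 996×0.201 = 0.295×(n-butane in n13), and the separator passes all n-butane, so n-butane in n10 = n-butane in n13 = 678.63 kg/h.
isobutane in n10: m_A = 996×0.799 + (1−0.295)·(1−0.595)·m_A, so m_A = 795.8/0.7145 = 1113.8 kg/h.
n10 = 1113.8 + 678.63 = 1792.5 kg/h.
n-butane fraction in n10 = 678.63/1792.5 = 0.379.

0.379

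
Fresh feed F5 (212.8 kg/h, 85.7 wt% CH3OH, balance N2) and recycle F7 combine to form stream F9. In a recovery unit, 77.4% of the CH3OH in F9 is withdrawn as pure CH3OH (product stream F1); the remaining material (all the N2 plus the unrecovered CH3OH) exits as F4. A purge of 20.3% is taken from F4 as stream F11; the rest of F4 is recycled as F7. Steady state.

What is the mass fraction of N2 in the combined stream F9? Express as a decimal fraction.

N2 enters only via F5 and leaves only via the purge: 212.8×0.143 = 0.203×(N2 in F4), and the recovery unit passes all N2, so N2 in F9 = N2 in F4 = 149.9 kg/h.
CH3OH in F9: m_A = 212.8×0.857 + (1−0.203)·(1−0.774)·m_A, so m_A = 182.37/0.8199 = 222.44 kg/h.
F9 = 222.44 + 149.9 = 372.34 kg/h.
N2 fraction in F9 = 149.9/372.34 = 0.403.

0.403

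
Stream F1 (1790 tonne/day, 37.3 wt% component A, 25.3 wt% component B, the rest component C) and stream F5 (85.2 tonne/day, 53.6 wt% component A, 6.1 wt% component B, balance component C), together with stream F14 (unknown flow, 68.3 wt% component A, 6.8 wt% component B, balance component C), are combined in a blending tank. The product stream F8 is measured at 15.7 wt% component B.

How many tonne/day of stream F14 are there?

1839 tonne/day

Let F14 be the unknown flow. Total out = 1875.2 + F14.
component B balance: 458.07 + 0.068·F14 = 0.157·(1875.2 + F14)
(0.068 − 0.157)·F14 = 0.157×1875.2 − 458.07 = -163.66
F14 = -163.66 / -0.089 = 1838.9 tonne/day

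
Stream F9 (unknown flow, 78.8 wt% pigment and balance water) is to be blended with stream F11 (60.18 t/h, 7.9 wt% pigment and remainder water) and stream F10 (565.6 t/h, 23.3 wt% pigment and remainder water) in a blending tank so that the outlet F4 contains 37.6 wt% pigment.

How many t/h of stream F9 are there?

Let F9 be the unknown flow. Total out = 625.78 + F9.
pigment balance: 136.54 + 0.788·F9 = 0.376·(625.78 + F9)
(0.788 − 0.376)·F9 = 0.376×625.78 − 136.54 = 98.754
F9 = 98.754 / 0.412 = 239.69 t/h

239.7 t/h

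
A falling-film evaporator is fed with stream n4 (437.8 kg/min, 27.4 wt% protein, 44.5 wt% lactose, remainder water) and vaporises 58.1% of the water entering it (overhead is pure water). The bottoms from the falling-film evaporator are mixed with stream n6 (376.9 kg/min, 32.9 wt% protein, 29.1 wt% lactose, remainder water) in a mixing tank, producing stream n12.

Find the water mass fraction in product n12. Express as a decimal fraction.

Vapour removed = 0.581×0.281×437.8 = 71.476 kg/min; concentrate = 366.32 kg/min.
water reaching the mixer = 51.546 (from concentrate) + 376.9×0.380 = 194.77 kg/min.
Product flow = 366.32 + 376.9 = 743.22 kg/min; water fraction = 0.262.

0.262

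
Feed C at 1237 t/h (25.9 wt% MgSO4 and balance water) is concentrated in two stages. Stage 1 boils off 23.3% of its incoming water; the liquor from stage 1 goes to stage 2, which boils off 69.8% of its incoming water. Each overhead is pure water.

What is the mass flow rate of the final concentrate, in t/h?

water in feed = 1237×0.741 = 916.62 t/h.
After stage 1: water left = (1−0.233)×916.62 = 703.05; stream total = 1023.4 t/h.
After stage 2: water left = (1−0.698)×703.05 = 212.32; final concentrate = 532.7 t/h.

532.7 t/h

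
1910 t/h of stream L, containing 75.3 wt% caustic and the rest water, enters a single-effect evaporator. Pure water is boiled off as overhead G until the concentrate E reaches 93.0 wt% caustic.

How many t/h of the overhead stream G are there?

363.5 t/h

caustic is conserved: 1910×0.753 = 1438.2 t/h all reports to the concentrate.
Concentrate = 1438.2/(target fraction) = 1546.5 t/h.
Overhead = 1910 − 1546.5 = 363.52 t/h.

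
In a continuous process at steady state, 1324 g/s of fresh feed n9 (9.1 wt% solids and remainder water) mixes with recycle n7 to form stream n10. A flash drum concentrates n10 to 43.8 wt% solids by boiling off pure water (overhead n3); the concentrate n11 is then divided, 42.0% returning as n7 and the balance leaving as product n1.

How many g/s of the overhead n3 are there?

Overall solids balance (none leaves overhead): solids in fresh feed = solids in product, i.e. 1324×0.091 = (1−0.420)·n11·0.438.
n11 = 120.48/(0.438×0.580) = 474.27 g/s.
Recycle n7 = 0.420×474.27 = 199.19 g/s.
Combined feed n10 = 1324 + 199.19 = 1523.2 g/s.
Overhead n3 = n10 − n11 = 1523.2 − 474.27 = 1048.9 g/s.

1049 g/s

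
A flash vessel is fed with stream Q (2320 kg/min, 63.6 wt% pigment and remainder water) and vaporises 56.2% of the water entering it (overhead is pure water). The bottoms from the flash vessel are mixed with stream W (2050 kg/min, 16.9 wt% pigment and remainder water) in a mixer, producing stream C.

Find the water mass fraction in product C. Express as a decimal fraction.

0.5323

Vapour removed = 0.562×0.364×2320 = 474.6 kg/min; concentrate = 1845.4 kg/min.
water reaching the mixer = 369.88 (from concentrate) + 2050×0.831 = 2073.4 kg/min.
Product flow = 1845.4 + 2050 = 3895.4 kg/min; water fraction = 0.5323.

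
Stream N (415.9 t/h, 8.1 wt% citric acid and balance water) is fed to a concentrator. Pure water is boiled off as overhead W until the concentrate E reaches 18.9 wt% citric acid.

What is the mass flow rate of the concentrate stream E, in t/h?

citric acid is conserved: 415.9×0.081 = 33.688 t/h all reports to the concentrate.
Concentrate = 33.688/(target fraction) = 178.24 t/h.

178.2 t/h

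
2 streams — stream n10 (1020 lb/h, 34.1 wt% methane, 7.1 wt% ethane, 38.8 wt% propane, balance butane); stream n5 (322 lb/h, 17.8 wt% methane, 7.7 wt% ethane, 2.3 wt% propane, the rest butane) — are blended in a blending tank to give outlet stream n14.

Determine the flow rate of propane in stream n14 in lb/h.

propane out = propane in = 1020×0.388 + 322×0.023 = 403.17 lb/h.

403.2 lb/h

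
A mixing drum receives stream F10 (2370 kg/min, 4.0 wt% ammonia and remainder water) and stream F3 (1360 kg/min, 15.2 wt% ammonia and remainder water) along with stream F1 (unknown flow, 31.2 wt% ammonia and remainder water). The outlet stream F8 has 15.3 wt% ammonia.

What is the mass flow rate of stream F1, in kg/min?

Let F1 be the unknown flow. Total out = 3730 + F1.
ammonia balance: 301.52 + 0.312·F1 = 0.153·(3730 + F1)
(0.312 − 0.153)·F1 = 0.153×3730 − 301.52 = 269.17
F1 = 269.17 / 0.159 = 1692.9 kg/min

1693 kg/min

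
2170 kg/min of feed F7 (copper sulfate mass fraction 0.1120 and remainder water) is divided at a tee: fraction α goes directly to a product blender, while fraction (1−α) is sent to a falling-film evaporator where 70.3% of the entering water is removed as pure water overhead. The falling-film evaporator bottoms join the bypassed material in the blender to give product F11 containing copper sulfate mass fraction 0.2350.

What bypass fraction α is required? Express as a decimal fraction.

All 2170×0.112 = 243.04 kg/min of copper sulfate reaches F11, so F11 = 243.04/0.235 = 1034.2 kg/min and vapour = 1135.8 kg/min.
The evaporator receives (1−α)·2170 of feed at 0.888 water and removes 0.703 of that water:
0.703×0.888×(1−α)×2170 = 1135.8
(1−α) = 1135.8/1354.7 = 0.8384;  α = 0.1616.

0.162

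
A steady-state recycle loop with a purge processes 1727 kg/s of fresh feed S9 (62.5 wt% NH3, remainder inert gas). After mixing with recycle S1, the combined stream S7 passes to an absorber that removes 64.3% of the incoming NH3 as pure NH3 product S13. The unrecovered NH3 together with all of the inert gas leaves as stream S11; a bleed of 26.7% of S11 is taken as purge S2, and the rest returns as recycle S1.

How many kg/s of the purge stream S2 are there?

inert gas enters only via S9 and leaves only via the purge: 1727×0.375 = 0.267×(inert gas in S11), and the absorber passes all inert gas, so inert gas in S7 = inert gas in S11 = 2425.6 kg/s.
NH3 in S7: m_A = 1727×0.625 + (1−0.267)·(1−0.643)·m_A, so m_A = 1079.4/0.7383 = 1461.9 kg/s.
S11 = (1−0.643)×1461.9 + 2425.6 = 2947.5 kg/s.
Purge S2 = 0.267×2947.5 = 786.98 kg/s.

787 kg/s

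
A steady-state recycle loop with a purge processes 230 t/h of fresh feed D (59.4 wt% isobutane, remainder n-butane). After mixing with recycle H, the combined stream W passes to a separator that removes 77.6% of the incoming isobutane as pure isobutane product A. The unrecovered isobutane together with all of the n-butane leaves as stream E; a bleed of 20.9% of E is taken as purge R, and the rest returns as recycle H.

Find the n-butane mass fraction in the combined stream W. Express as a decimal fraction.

n-butane enters only via D and leaves only via the purge: 230×0.406 = 0.209×(n-butane in E), and the separator passes all n-butane, so n-butane in W = n-butane in E = 446.79 t/h.
isobutane in W: m_A = 230×0.594 + (1−0.209)·(1−0.776)·m_A, so m_A = 136.62/0.8228 = 166.04 t/h.
W = 166.04 + 446.79 = 612.83 t/h.
n-butane fraction in W = 446.79/612.83 = 0.7291.

0.7291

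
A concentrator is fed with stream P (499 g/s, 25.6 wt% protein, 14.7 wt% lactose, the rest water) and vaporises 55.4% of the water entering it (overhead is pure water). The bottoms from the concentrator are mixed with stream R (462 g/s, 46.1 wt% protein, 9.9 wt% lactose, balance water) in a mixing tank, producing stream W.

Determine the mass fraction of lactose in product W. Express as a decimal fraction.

Vapour removed = 0.554×0.597×499 = 165.04 g/s; concentrate = 333.96 g/s.
lactose reaching the mixer = 73.353 (from concentrate) + 462×0.099 = 119.09 g/s.
Product flow = 333.96 + 462 = 795.96 g/s; lactose fraction = 0.1496.

0.1496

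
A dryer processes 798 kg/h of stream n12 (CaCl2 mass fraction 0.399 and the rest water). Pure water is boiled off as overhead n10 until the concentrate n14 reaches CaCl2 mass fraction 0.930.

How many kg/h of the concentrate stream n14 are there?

CaCl2 is conserved: 798×0.399 = 318.4 kg/h all reports to the concentrate.
Concentrate = 318.4/(target fraction) = 342.37 kg/h.

342.4 kg/h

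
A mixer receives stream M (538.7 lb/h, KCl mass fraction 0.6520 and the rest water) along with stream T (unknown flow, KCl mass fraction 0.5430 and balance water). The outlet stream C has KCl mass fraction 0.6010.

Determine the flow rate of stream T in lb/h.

Let T be the unknown flow. Total out = 538.7 + T.
KCl balance: 351.23 + 0.543·T = 0.601·(538.7 + T)
(0.543 − 0.601)·T = 0.601×538.7 − 351.23 = -27.474
T = -27.474 / -0.058 = 473.68 lb/h

473.7 lb/h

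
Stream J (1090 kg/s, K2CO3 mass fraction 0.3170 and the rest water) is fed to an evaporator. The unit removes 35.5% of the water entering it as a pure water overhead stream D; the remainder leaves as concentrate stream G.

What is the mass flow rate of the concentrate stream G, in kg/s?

water entering = 1090×0.683 = 744.47 kg/s; overhead removed = 0.355×744.47 = 264.29 kg/s.
Concentrate = 1090 − 264.29 = 825.71 kg/s.

825.7 kg/s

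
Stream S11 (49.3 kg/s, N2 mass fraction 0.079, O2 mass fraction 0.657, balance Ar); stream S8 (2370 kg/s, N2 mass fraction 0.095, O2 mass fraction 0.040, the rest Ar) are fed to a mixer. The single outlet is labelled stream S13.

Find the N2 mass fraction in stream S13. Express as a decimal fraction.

Total flow out = 49.3 + 2370 = 2419.3 kg/s.
N2 in = 49.3×0.079 + 2370×0.095 = 229.04 kg/s.
N2 mass fraction in S13 = 229.04/2419.3 = 0.095.

0.095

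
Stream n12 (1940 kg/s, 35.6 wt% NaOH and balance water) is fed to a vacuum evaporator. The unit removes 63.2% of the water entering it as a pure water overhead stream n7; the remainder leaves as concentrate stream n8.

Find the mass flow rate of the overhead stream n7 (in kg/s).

789.6 kg/s

water entering = 1940×0.644 = 1249.4 kg/s; overhead removed = 0.632×1249.4 = 789.6 kg/s.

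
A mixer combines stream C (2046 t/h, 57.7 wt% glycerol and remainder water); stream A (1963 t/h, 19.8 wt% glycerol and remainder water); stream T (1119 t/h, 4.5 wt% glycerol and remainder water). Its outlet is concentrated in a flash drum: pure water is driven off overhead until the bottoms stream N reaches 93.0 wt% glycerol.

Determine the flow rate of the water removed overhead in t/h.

3387 t/h

glycerol entering = 2046×0.577 + 1963×0.198 + 1119×0.045 = 1619.6 t/h.
All glycerol reports to N, so N = 1619.6/0.930 = 1741.5 t/h.
Total feed = 5128 t/h; overhead = 5128 − 1741.5 = 3386.5 t/h.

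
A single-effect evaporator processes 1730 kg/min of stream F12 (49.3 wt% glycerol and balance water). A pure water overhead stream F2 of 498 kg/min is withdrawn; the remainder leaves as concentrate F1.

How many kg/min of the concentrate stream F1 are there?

1232 kg/min

Concentrate = 1730 − 498 = 1232 kg/min.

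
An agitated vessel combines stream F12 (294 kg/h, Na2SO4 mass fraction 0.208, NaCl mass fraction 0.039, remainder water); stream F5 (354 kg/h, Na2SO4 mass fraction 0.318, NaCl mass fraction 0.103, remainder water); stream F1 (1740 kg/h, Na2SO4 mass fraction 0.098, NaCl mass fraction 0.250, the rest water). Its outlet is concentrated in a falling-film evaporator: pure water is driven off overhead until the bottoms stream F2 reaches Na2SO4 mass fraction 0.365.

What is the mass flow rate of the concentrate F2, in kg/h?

Na2SO4 entering = 294×0.208 + 354×0.318 + 1740×0.098 = 344.24 kg/h.
All Na2SO4 reports to F2, so F2 = 344.24/0.365 = 943.13 kg/h.

943.1 kg/h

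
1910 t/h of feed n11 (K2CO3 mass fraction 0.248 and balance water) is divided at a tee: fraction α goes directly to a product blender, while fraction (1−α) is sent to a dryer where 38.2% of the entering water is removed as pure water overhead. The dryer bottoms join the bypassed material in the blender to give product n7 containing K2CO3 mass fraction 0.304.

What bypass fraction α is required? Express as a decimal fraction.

0.359

All 1910×0.248 = 473.68 t/h of K2CO3 reaches n7, so n7 = 473.68/0.304 = 1558.2 t/h and vapour = 351.84 t/h.
The evaporator receives (1−α)·1910 of feed at 0.752 water and removes 0.382 of that water:
0.382×0.752×(1−α)×1910 = 351.84
(1−α) = 351.84/548.67 = 0.6413;  α = 0.3587.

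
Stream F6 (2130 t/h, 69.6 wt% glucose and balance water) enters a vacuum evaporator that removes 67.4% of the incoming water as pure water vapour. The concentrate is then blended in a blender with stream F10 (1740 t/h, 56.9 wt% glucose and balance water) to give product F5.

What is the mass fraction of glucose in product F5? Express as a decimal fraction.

Vapour removed = 0.674×0.304×2130 = 436.43 t/h; concentrate = 1693.6 t/h.
glucose reaching the mixer = 1482.5 (from concentrate) + 1740×0.569 = 2472.5 t/h.
Product flow = 1693.6 + 1740 = 3433.6 t/h; glucose fraction = 0.720.

0.720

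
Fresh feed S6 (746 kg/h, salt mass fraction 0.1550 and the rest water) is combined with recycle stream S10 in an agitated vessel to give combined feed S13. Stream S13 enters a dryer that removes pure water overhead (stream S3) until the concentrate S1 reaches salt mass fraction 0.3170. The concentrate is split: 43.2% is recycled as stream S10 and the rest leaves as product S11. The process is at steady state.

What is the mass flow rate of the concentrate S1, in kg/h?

642.2 kg/h

Overall salt balance (none leaves overhead): salt in fresh feed = salt in product, i.e. 746×0.155 = (1−0.432)·S1·0.317.
S1 = 115.63/(0.317×0.568) = 642.19 kg/h.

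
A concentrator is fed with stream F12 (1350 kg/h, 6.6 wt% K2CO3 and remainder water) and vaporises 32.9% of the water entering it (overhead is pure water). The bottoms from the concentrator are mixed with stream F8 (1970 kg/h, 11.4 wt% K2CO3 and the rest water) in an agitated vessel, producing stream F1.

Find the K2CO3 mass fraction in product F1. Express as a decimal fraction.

Vapour removed = 0.329×0.934×1350 = 414.84 kg/h; concentrate = 935.16 kg/h.
K2CO3 reaching the mixer = 89.1 (from concentrate) + 1970×0.114 = 313.68 kg/h.
Product flow = 935.16 + 1970 = 2905.2 kg/h; K2CO3 fraction = 0.108.

0.108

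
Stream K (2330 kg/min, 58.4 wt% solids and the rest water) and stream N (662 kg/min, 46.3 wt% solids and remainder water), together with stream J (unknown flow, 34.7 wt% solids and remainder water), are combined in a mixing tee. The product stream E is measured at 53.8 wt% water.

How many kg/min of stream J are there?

Let J be the unknown flow. Total out = 2992 + J.
water balance: 1324.8 + 0.653·J = 0.538·(2992 + J)
(0.653 − 0.538)·J = 0.538×2992 − 1324.8 = 284.92
J = 284.92 / 0.115 = 2477.6 kg/min

2478 kg/min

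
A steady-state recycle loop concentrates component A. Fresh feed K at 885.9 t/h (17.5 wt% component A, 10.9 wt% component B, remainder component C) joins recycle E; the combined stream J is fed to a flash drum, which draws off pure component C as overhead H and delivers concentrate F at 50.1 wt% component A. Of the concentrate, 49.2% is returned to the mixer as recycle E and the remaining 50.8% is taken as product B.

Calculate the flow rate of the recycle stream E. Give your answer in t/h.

299.7 t/h

Overall component A balance (none leaves overhead): component A in fresh feed = component A in product, i.e. 885.9×0.175 = (1−0.492)·F·0.501.
F = 155.03/(0.501×0.508) = 609.15 t/h.
Recycle E = 0.492×609.15 = 299.7 t/h.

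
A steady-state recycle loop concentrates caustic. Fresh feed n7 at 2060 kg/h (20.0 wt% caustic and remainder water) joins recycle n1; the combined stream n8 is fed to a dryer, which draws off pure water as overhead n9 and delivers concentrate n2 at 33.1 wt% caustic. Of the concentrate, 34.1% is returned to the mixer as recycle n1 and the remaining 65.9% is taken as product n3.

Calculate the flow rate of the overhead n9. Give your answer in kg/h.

815.3 kg/h

Overall caustic balance (none leaves overhead): caustic in fresh feed = caustic in product, i.e. 2060×0.200 = (1−0.341)·n2·0.331.
n2 = 412/(0.331×0.659) = 1888.8 kg/h.
Recycle n1 = 0.341×1888.8 = 644.08 kg/h.
Combined feed n8 = 2060 + 644.08 = 2704.1 kg/h.
Overhead n9 = n8 − n2 = 2704.1 − 1888.8 = 815.29 kg/h.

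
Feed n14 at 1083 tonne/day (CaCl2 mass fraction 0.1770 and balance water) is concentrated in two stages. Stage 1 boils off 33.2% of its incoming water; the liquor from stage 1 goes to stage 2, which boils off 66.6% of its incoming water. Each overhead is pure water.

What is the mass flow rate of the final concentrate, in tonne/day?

390.6 tonne/day

water in feed = 1083×0.823 = 891.31 tonne/day.
After stage 1: water left = (1−0.332)×891.31 = 595.39; stream total = 787.09 tonne/day.
After stage 2: water left = (1−0.666)×595.39 = 198.86; final concentrate = 390.55 tonne/day.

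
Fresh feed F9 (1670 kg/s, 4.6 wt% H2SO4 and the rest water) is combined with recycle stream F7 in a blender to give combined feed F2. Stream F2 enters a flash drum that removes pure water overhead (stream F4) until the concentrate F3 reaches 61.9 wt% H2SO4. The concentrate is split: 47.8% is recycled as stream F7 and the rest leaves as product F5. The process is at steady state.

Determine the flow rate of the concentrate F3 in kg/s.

237.7 kg/s

Overall H2SO4 balance (none leaves overhead): H2SO4 in fresh feed = H2SO4 in product, i.e. 1670×0.046 = (1−0.478)·F3·0.619.
F3 = 76.82/(0.619×0.522) = 237.75 kg/s.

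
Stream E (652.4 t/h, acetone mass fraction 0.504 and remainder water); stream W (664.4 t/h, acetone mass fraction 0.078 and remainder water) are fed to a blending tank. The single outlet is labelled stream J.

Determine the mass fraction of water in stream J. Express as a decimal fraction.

Total flow out = 652.4 + 664.4 = 1316.8 t/h.
water in = 652.4×0.496 + 664.4×0.922 = 936.17 t/h.
water mass fraction in J = 936.17/1316.8 = 0.711.

0.711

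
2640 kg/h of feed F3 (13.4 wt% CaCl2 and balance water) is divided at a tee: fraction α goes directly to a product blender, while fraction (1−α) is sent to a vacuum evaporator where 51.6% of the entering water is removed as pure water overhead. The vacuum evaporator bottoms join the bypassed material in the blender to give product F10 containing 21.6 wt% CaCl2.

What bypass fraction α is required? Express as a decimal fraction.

0.150

All 2640×0.134 = 353.76 kg/h of CaCl2 reaches F10, so F10 = 353.76/0.216 = 1637.8 kg/h and vapour = 1002.2 kg/h.
The evaporator receives (1−α)·2640 of feed at 0.866 water and removes 0.516 of that water:
0.516×0.866×(1−α)×2640 = 1002.2
(1−α) = 1002.2/1179.7 = 0.8496;  α = 0.1504.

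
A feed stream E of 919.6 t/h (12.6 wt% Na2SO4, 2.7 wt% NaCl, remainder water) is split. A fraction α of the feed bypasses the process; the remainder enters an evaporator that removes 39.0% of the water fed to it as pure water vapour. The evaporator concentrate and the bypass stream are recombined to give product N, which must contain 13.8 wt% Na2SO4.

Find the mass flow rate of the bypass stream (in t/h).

All 919.6×0.126 = 115.87 t/h of Na2SO4 reaches N, so N = 115.87/0.138 = 839.63 t/h and vapour = 79.965 t/h.
The evaporator receives (1−α)·919.6 of feed at 0.847 water and removes 0.390 of that water:
0.390×0.847×(1−α)×919.6 = 79.965
(1−α) = 79.965/303.77 = 0.2632;  α = 0.7368.
Bypass flow = 0.7368×919.6 = 677.52 t/h.

677.5 t/h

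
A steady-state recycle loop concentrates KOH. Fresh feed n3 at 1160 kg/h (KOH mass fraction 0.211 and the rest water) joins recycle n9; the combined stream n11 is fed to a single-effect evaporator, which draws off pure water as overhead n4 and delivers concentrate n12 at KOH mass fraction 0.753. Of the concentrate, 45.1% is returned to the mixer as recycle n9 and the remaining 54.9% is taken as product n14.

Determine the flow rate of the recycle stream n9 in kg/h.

267 kg/h

Overall KOH balance (none leaves overhead): KOH in fresh feed = KOH in product, i.e. 1160×0.211 = (1−0.451)·n12·0.753.
n12 = 244.76/(0.753×0.549) = 592.07 kg/h.
Recycle n9 = 0.451×592.07 = 267.02 kg/h.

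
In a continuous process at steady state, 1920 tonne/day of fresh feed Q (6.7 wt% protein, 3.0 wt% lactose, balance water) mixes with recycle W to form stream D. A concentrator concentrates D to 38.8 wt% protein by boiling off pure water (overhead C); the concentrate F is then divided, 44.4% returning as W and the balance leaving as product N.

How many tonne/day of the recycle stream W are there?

264.8 tonne/day

Overall protein balance (none leaves overhead): protein in fresh feed = protein in product, i.e. 1920×0.067 = (1−0.444)·F·0.388.
F = 128.64/(0.388×0.556) = 596.31 tonne/day.
Recycle W = 0.444×596.31 = 264.76 tonne/day.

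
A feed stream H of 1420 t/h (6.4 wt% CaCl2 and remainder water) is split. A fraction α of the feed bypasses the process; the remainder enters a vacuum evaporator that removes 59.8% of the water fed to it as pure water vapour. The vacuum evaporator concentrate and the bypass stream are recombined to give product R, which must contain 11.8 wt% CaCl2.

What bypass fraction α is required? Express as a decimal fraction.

All 1420×0.064 = 90.88 t/h of CaCl2 reaches R, so R = 90.88/0.118 = 770.17 t/h and vapour = 649.83 t/h.
The evaporator receives (1−α)·1420 of feed at 0.936 water and removes 0.598 of that water:
0.598×0.936×(1−α)×1420 = 649.83
(1−α) = 649.83/794.81 = 0.8176;  α = 0.1824.

0.182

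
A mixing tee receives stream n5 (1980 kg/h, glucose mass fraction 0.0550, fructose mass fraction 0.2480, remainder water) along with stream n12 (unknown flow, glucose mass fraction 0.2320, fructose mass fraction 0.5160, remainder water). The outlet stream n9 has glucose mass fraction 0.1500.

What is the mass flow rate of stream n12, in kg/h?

Let n12 be the unknown flow. Total out = 1980 + n12.
glucose balance: 108.9 + 0.232·n12 = 0.150·(1980 + n12)
(0.232 − 0.150)·n12 = 0.150×1980 − 108.9 = 188.1
n12 = 188.1 / 0.082 = 2293.9 kg/h

2294 kg/h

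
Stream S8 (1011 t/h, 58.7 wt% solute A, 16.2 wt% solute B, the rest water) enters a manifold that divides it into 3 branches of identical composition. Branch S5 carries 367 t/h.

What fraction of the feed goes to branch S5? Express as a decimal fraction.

Fraction to S5 = 367/1011 = 0.3630.

0.363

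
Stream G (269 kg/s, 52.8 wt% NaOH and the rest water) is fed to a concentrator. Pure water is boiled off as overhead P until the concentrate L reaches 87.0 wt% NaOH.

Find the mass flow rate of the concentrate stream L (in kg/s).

NaOH is conserved: 269×0.528 = 142.03 kg/s all reports to the concentrate.
Concentrate = 142.03/(target fraction) = 163.26 kg/s.

163.3 kg/s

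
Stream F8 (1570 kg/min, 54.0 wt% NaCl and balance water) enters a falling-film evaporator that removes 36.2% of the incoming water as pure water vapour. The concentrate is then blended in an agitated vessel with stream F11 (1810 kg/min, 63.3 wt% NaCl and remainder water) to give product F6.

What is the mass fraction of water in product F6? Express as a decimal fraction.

Vapour removed = 0.362×0.460×1570 = 261.44 kg/min; concentrate = 1308.6 kg/min.
water reaching the mixer = 460.76 (from concentrate) + 1810×0.367 = 1125 kg/min.
Product flow = 1308.6 + 1810 = 3118.6 kg/min; water fraction = 0.3608.

0.3608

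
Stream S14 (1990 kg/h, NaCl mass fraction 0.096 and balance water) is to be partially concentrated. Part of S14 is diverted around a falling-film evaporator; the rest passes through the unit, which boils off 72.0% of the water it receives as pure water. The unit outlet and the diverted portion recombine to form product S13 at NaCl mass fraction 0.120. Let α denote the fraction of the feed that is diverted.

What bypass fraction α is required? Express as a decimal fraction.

0.693

All 1990×0.096 = 191.04 kg/h of NaCl reaches S13, so S13 = 191.04/0.120 = 1592 kg/h and vapour = 398 kg/h.
The evaporator receives (1−α)·1990 of feed at 0.904 water and removes 0.720 of that water:
0.720×0.904×(1−α)×1990 = 398
(1−α) = 398/1295.3 = 0.3073;  α = 0.6927.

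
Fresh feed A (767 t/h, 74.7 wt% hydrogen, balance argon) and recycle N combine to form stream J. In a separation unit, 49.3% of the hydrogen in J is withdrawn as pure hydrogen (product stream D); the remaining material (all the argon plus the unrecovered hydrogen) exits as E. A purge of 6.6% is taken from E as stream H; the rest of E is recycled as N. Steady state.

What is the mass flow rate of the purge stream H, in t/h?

230.5 t/h

argon enters only via A and leaves only via the purge: 767×0.253 = 0.066×(argon in E), and the separation unit passes all argon, so argon in J = argon in E = 2940.2 t/h.
hydrogen in J: m_A = 767×0.747 + (1−0.066)·(1−0.493)·m_A, so m_A = 572.95/0.5265 = 1088.3 t/h.
E = (1−0.493)×1088.3 + 2940.2 = 3491.9 t/h.
Purge H = 0.066×3491.9 = 230.47 t/h.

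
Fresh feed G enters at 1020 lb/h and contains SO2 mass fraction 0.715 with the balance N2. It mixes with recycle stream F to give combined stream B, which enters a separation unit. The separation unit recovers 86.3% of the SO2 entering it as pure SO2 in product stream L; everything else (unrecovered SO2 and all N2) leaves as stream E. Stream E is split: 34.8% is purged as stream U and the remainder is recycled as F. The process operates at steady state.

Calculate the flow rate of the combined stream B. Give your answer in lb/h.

1636 lb/h

N2 enters only via G and leaves only via the purge: 1020×0.285 = 0.348×(N2 in E), and the separation unit passes all N2, so N2 in B = N2 in E = 835.34 lb/h.
SO2 in B: m_A = 1020×0.715 + (1−0.348)·(1−0.863)·m_A, so m_A = 729.3/0.9107 = 800.83 lb/h.
B = 800.83 + 835.34 = 1636.2 lb/h.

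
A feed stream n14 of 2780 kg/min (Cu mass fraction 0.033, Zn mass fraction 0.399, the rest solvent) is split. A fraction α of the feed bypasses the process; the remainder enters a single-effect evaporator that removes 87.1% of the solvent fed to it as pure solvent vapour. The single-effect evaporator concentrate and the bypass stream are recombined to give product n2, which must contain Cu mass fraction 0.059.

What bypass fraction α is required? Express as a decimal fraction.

All 2780×0.033 = 91.74 kg/min of Cu reaches n2, so n2 = 91.74/0.059 = 1554.9 kg/min and vapour = 1225.1 kg/min.
The evaporator receives (1−α)·2780 of feed at 0.568 solvent and removes 0.871 of that solvent:
0.871×0.568×(1−α)×2780 = 1225.1
(1−α) = 1225.1/1375.3 = 0.8907;  α = 0.1093.

0.109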